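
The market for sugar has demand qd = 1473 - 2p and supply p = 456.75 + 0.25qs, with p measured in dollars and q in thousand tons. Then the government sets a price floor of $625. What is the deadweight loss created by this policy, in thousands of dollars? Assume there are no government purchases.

8437.5

Rearranging supply gives qs = 4p - 1827. Setting quantity demanded equal to quantity supplied, 1473 - 2p = 4p - 1827, gives p* = 550 and q* = 373.
Because the floor (625) lies above the market-clearing price, it is binding.
At p = 625: qd = 1473 - 2·625 = 223 and qs = 4·625 - 1827 = 673.
Quantity traded falls to 223. At q = 223 the demand price is (1473 - 223)/2 = 625 and the supply price is (1827 + 223)/4 = 512.5.
Deadweight loss = ½ · (625 - 512.5) · (373 - 223) = ½ · 112.5 · 150 = 8437.5.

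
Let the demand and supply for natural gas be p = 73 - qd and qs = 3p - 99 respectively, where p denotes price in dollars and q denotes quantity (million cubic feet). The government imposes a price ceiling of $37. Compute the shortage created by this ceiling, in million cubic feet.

Rearranging demand gives qd = 73 - p. In a free market, 73 - p = 3p - 99 gives the equilibrium p* = 43, q* = 30.
Since 37 < 43, the ceiling is binding.
At p = 37: qd = 73 - 37 = 36 and qs = 3·37 - 99 = 12.
Shortage = qd - qs = 36 - 12 = 24.

24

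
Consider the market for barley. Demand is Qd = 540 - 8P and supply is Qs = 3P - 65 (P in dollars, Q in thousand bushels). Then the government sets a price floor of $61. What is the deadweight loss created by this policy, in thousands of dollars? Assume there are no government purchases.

528

Setting quantity demanded equal to quantity supplied, 540 - 8P = 3P - 65, gives P* = 55 and Q* = 100.
Since 61 > 55, the floor is binding.
At P = 61: Qd = 540 - 8·61 = 52 and Qs = 3·61 - 65 = 118.
Quantity traded falls to 52. At Q = 52 the demand price is (540 - 52)/8 = 61 and the supply price is (65 + 52)/3 = 39.
Deadweight loss = ½ · (61 - 39) · (100 - 52) = ½ · 22 · 48 = 528.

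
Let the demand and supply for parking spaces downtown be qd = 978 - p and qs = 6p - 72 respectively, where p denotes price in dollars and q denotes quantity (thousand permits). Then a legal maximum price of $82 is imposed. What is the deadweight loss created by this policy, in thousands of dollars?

97104

In a free market, 978 - p = 6p - 72 gives the equilibrium p* = 150, q* = 828.
Because the ceiling (82) lies below the market-clearing price, it is binding.
At p = 82: qd = 978 - 82 = 896 and qs = 6·82 - 72 = 420.
Quantity traded falls to 420. At q = 420 the demand price is 978 - 420 = 558 and the supply price is (72 + 420)/6 = 82.
Deadweight loss = ½ · (558 - 82) · (828 - 420) = ½ · 476 · 408 = 97104.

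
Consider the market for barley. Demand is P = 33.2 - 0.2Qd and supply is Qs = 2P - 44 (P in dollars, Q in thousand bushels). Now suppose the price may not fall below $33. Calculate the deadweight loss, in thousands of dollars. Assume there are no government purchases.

Rearranging demand gives Qd = 166 - 5P. Setting quantity demanded equal to quantity supplied, 166 - 5P = 2P - 44, gives P* = 30 and Q* = 16.
The floor of 33 is above the equilibrium price 30, so it binds.
At P = 33: Qd = 166 - 5·33 = 1 and Qs = 2·33 - 44 = 22.
Quantity traded falls to 1. At Q = 1 the demand price is (166 - 1)/5 = 33 and the supply price is (44 + 1)/2 = 22.5.
Deadweight loss = ½ · (33 - 22.5) · (16 - 1) = ½ · 10.5 · 15 = 78.75.

78.75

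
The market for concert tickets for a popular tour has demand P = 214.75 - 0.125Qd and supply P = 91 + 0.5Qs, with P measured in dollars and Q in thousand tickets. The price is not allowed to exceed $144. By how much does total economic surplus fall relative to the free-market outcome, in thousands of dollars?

2645

Rearranging demand gives Qd = 1718 - 8P; rearranging supply gives Qs = 2P - 182. Equilibrium: 1718 - 8P = 2P - 182, so 1900 = 10P and P* = 190, Q* = 198.
Since 144 < 190, the ceiling is binding.
At P = 144: Qd = 1718 - 8·144 = 566 and Qs = 2·144 - 182 = 106.
Quantity traded falls to 106. At Q = 106 the demand price is (1718 - 106)/8 = 201.5 and the supply price is (182 + 106)/2 = 144.
Deadweight loss = ½ · (201.5 - 144) · (198 - 106) = ½ · 57.5 · 92 = 2645.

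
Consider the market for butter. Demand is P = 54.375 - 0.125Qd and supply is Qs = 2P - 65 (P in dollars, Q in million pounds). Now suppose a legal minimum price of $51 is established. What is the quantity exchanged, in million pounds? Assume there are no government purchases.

27

Rearranging demand gives Qd = 435 - 8P. In a free market, 435 - 8P = 2P - 65 gives the equilibrium P* = 50, Q* = 35.
Because the floor (51) lies above the market-clearing price, it is binding.
At P = 51: Qd = 435 - 8·51 = 27 and Qs = 2·51 - 65 = 37.
The quantity actually transacted is the short side, demand: 27.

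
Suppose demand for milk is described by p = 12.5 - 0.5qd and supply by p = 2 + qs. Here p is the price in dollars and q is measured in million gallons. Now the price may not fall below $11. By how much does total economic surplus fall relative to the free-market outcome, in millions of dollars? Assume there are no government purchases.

12

Rearranging demand gives qd = 25 - 2p; rearranging supply gives qs = p - 2. Without the control the market clears where 25 - 2p = p - 2, i.e. p* = 9 and q* = 7.
Because the floor (11) lies above the market-clearing price, it is binding.
At p = 11: qd = 25 - 2·11 = 3 and qs = 11 - 2 = 9.
Quantity traded falls to 3. At q = 3 the demand price is (25 - 3)/2 = 11 and the supply price is 2 + 3 = 5.
Deadweight loss = ½ · (11 - 5) · (7 - 3) = ½ · 6 · 4 = 12.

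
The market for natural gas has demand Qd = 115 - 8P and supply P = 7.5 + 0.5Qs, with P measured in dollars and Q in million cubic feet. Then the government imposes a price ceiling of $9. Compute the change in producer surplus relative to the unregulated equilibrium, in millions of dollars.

Rearranging supply gives Qs = 2P - 15. In a free market, 115 - 8P = 2P - 15 gives the equilibrium P* = 13, Q* = 11.
The ceiling of 9 is below the equilibrium price 13, so it binds.
At P = 9: Qd = 115 - 8·9 = 43 and Qs = 2·9 - 15 = 3.
Producer surplus without the control is ½ · (13 - 7.5) · 11 = 30.25.
With the ceiling, producers sell 3 units at 9, so PS = ½ · (9 - 7.5) · 3 = 2.25.
Change in producer surplus = 2.25 - 30.25 = -28.

-28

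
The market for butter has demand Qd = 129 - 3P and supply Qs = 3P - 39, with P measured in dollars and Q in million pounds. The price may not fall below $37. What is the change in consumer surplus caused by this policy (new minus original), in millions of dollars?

In a free market, 129 - 3P = 3P - 39 gives the equilibrium P* = 28, Q* = 45.
The floor of 37 is above the equilibrium price 28, so it binds.
At P = 37: Qd = 129 - 3·37 = 18 and Qs = 3·37 - 39 = 72.
Consumer surplus without the control is ½ · (43 - 28) · 45 = 337.5.
With the floor, consumers buy 18 units at 37, so CS = ½ · (43 - 37) · 18 = 54.
Change in consumer surplus = 54 - 337.5 = -283.5.

-283.5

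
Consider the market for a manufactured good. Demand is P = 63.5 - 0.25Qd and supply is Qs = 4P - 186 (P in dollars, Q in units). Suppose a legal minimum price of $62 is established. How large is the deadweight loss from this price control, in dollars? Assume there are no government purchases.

Rearranging demand gives Qd = 254 - 4P. Equilibrium: 254 - 4P = 4P - 186, so 440 = 8P and P* = 55, Q* = 34.
The floor of 62 is above the equilibrium price 55, so it binds.
At P = 62: Qd = 254 - 4·62 = 6 and Qs = 4·62 - 186 = 62.
Quantity traded falls to 6. At Q = 6 the demand price is (254 - 6)/4 = 62 and the supply price is (186 + 6)/4 = 48.
Deadweight loss = ½ · (62 - 48) · (34 - 6) = ½ · 14 · 28 = 196.

196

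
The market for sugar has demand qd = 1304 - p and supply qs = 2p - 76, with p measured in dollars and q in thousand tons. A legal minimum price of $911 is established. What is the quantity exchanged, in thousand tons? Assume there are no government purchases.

393

Setting quantity demanded equal to quantity supplied, 1304 - p = 2p - 76, gives p* = 460 and q* = 844.
The floor of 911 is above the equilibrium price 460, so it binds.
At p = 911: qd = 1304 - 911 = 393 and qs = 2·911 - 76 = 1746.
The quantity actually transacted is the short side, demand: 393.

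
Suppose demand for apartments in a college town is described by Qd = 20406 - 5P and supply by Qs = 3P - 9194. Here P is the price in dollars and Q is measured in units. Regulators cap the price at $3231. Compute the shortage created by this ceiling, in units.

3752

Without the control the market clears where 20406 - 5P = 3P - 9194, i.e. P* = 3700 and Q* = 1906.
Since 3231 < 3700, the ceiling is binding.
At P = 3231: Qd = 20406 - 5·3231 = 4251 and Qs = 3·3231 - 9194 = 499.
Shortage = Qd - Qs = 4251 - 499 = 3752.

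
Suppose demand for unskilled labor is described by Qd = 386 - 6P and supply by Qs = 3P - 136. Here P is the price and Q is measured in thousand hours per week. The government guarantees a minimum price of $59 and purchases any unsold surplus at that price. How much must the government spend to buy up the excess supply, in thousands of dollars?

In a free market, 386 - 6P = 3P - 136 gives the equilibrium P* = 58, Q* = 38.
Because the floor (59) lies above the market-clearing price, it is binding.
At P = 59: Qd = 386 - 6·59 = 32 and Qs = 3·59 - 136 = 41.
Surplus = Qs - Qd = 9.
Government expenditure = surplus × support price = 9 × 59 = 531.

531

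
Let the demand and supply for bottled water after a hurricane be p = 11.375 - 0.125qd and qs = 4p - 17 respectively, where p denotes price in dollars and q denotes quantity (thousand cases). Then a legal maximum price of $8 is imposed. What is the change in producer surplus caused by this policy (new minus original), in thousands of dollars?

Rearranging demand gives qd = 91 - 8p. Without the control the market clears where 91 - 8p = 4p - 17, i.e. p* = 9 and q* = 19.
The ceiling of 8 is below the equilibrium price 9, so it binds.
At p = 8: qd = 91 - 8·8 = 27 and qs = 4·8 - 17 = 15.
Producer surplus without the control is ½ · (9 - 4.25) · 19 = 45.125.
With the ceiling, producers sell 15 units at 8, so PS = ½ · (8 - 4.25) · 15 = 28.125.
Change in producer surplus = 28.125 - 45.125 = -17.

-17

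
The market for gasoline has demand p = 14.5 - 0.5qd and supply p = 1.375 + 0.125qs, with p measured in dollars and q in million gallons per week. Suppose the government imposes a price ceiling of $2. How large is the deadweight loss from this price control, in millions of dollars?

Rearranging demand gives qd = 29 - 2p; rearranging supply gives qs = 8p - 11. Equilibrium: 29 - 2p = 8p - 11, so 40 = 10p and p* = 4, q* = 21.
The ceiling of 2 is below the equilibrium price 4, so it binds.
At p = 2: qd = 29 - 2·2 = 25 and qs = 8·2 - 11 = 5.
Quantity traded falls to 5. At q = 5 the demand price is (29 - 5)/2 = 12 and the supply price is (11 + 5)/8 = 2.
Deadweight loss = ½ · (12 - 2) · (21 - 5) = ½ · 10 · 16 = 80.

80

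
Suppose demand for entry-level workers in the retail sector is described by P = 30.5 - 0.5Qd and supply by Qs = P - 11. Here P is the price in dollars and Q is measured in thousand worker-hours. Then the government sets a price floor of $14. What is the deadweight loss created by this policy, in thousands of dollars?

Rearranging demand gives Qd = 61 - 2P. In a free market, 61 - 2P = P - 11 gives the equilibrium P* = 24, Q* = 13.
Since 14 is below P* = 24, the floor does not bind and the free-market outcome prevails.
Since the control does not bind, no trades are prevented and deadweight loss is zero.

0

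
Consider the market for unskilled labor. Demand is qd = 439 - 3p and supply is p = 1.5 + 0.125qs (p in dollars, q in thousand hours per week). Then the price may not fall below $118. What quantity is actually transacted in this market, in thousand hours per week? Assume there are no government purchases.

85

Rearranging supply gives qs = 8p - 12. Without the control the market clears where 439 - 3p = 8p - 12, i.e. p* = 41 and q* = 316.
The floor of 118 is above the equilibrium price 41, so it binds.
At p = 118: qd = 439 - 3·118 = 85 and qs = 8·118 - 12 = 932.
The quantity actually transacted is the short side, demand: 85.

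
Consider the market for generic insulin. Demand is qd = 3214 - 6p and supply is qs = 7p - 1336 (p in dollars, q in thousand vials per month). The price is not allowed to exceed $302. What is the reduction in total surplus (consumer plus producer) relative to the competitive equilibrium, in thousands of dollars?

17472

In a free market, 3214 - 6p = 7p - 1336 gives the equilibrium p* = 350, q* = 1114.
Since 302 < 350, the ceiling is binding.
At p = 302: qd = 3214 - 6·302 = 1402 and qs = 7·302 - 1336 = 778.
Quantity traded falls to 778. At q = 778 the demand price is (3214 - 778)/6 = 406 and the supply price is (1336 + 778)/7 = 302.
Deadweight loss = ½ · (406 - 302) · (1114 - 778) = ½ · 104 · 336 = 17472.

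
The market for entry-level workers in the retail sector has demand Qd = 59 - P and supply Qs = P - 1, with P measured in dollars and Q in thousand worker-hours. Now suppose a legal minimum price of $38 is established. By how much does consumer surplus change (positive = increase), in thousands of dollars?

-200

Equilibrium: 59 - P = P - 1, so 60 = 2P and P* = 30, Q* = 29.
Since 38 > 30, the floor is binding.
At P = 38: Qd = 59 - 38 = 21 and Qs = 38 - 1 = 37.
Consumer surplus without the control is ½ · (59 - 30) · 29 = 420.5.
With the floor, consumers buy 21 units at 38, so CS = ½ · (59 - 38) · 21 = 220.5.
Change in consumer surplus = 220.5 - 420.5 = -200.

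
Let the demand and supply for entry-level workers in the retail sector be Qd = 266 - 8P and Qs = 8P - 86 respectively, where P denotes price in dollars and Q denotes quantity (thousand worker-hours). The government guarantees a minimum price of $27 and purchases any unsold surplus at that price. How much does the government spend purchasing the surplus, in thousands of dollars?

2160

Equilibrium: 266 - 8P = 8P - 86, so 352 = 16P and P* = 22, Q* = 90.
The floor of 27 is above the equilibrium price 22, so it binds.
At P = 27: Qd = 266 - 8·27 = 50 and Qs = 8·27 - 86 = 130.
Surplus = Qs - Qd = 80.
Government expenditure = surplus × support price = 80 × 27 = 2160.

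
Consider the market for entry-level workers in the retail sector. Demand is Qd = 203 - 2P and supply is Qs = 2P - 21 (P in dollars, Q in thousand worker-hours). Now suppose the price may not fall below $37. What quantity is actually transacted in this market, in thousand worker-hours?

Without the control the market clears where 203 - 2P = 2P - 21, i.e. P* = 56 and Q* = 91.
Since 37 is below P* = 56, the floor does not bind and the free-market outcome prevails.

91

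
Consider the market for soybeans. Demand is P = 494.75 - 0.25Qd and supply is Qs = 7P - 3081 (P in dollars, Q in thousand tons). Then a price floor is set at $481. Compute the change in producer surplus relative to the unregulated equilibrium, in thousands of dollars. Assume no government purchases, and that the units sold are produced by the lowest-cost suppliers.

651

Rearranging demand gives Qd = 1979 - 4P. In a free market, 1979 - 4P = 7P - 3081 gives the equilibrium P* = 460, Q* = 139.
Because the floor (481) lies above the market-clearing price, it is binding.
At P = 481: Qd = 1979 - 4·481 = 55 and Qs = 7·481 - 3081 = 286.
Producer surplus without the control is ½ · (460 - 3081/7) · 139 = 19321/14.
With the floor, 55 units are sold at 481. The supply price at Q = 55 is 448, so PS = ½ · [(481 - 3081/7) + (481 - 448)] · 55 = 28435/14.
Change in producer surplus = 28435/14 - 19321/14 = 651.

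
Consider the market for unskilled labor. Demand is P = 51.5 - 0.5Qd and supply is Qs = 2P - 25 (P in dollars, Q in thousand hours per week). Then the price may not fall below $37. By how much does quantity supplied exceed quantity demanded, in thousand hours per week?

Rearranging demand gives Qd = 103 - 2P. Without the control the market clears where 103 - 2P = 2P - 25, i.e. P* = 32 and Q* = 39.
Since 37 > 32, the floor is binding.
At P = 37: Qd = 103 - 2·37 = 29 and Qs = 2·37 - 25 = 49.
Surplus = Qs - Qd = 49 - 29 = 20.

20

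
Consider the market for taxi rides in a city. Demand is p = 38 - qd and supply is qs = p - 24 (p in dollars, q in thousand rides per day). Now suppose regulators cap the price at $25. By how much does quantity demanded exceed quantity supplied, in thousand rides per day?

12

Rearranging demand gives qd = 38 - p. Without the control the market clears where 38 - p = p - 24, i.e. p* = 31 and q* = 7.
Because the ceiling (25) lies below the market-clearing price, it is binding.
At p = 25: qd = 38 - 25 = 13 and qs = 25 - 24 = 1.
Shortage = qd - qs = 13 - 1 = 12.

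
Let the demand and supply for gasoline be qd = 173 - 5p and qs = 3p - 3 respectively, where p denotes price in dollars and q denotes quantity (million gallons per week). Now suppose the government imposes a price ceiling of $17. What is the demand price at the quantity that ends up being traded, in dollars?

Without the control the market clears where 173 - 5p = 3p - 3, i.e. p* = 22 and q* = 63.
The ceiling of 17 is below the equilibrium price 22, so it binds.
At p = 17: qd = 173 - 5·17 = 88 and qs = 3·17 - 3 = 48.
Only 48 units reach the market. On the demand curve, the marginal buyer's willingness to pay at q = 48 is (173 - 48)/5 = 25.

25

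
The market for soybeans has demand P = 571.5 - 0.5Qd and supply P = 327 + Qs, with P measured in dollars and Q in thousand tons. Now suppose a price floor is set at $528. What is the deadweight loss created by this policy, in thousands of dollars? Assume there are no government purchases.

4332

Rearranging demand gives Qd = 1143 - 2P; rearranging supply gives Qs = P - 327. Without the control the market clears where 1143 - 2P = P - 327, i.e. P* = 490 and Q* = 163.
Since 528 > 490, the floor is binding.
At P = 528: Qd = 1143 - 2·528 = 87 and Qs = 528 - 327 = 201.
Quantity traded falls to 87. At Q = 87 the demand price is (1143 - 87)/2 = 528 and the supply price is 327 + 87 = 414.
Deadweight loss = ½ · (528 - 414) · (163 - 87) = ½ · 114 · 76 = 4332.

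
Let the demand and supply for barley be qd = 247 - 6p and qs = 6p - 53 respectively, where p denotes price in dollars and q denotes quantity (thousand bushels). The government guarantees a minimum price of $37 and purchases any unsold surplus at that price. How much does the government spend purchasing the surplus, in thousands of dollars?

Equilibrium: 247 - 6p = 6p - 53, so 300 = 12p and p* = 25, q* = 97.
The floor of 37 is above the equilibrium price 25, so it binds.
At p = 37: qd = 247 - 6·37 = 25 and qs = 6·37 - 53 = 169.
Surplus = qs - qd = 144.
Government expenditure = surplus × support price = 144 × 37 = 5328.

5328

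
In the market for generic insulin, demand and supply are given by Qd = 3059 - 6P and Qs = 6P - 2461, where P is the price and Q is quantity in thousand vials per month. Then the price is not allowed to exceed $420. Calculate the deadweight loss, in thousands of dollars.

In a free market, 3059 - 6P = 6P - 2461 gives the equilibrium P* = 460, Q* = 299.
The ceiling of 420 is below the equilibrium price 460, so it binds.
At P = 420: Qd = 3059 - 6·420 = 539 and Qs = 6·420 - 2461 = 59.
Quantity traded falls to 59. At Q = 59 the demand price is (3059 - 59)/6 = 500 and the supply price is (2461 + 59)/6 = 420.
Deadweight loss = ½ · (500 - 420) · (299 - 59) = ½ · 80 · 240 = 9600.

9600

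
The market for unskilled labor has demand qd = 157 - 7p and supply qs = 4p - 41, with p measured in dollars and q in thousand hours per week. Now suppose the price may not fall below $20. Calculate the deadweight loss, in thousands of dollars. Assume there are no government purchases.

Without the control the market clears where 157 - 7p = 4p - 41, i.e. p* = 18 and q* = 31.
Because the floor (20) lies above the market-clearing price, it is binding.
At p = 20: qd = 157 - 7·20 = 17 and qs = 4·20 - 41 = 39.
Quantity traded falls to 17. At q = 17 the demand price is (157 - 17)/7 = 20 and the supply price is (41 + 17)/4 = 14.5.
Deadweight loss = ½ · (20 - 14.5) · (31 - 17) = ½ · 5.5 · 14 = 38.5.

38.5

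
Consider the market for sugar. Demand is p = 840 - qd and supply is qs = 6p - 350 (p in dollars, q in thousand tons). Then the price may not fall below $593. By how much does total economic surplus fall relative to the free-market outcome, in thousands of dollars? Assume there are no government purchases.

104375.25

Rearranging demand gives qd = 840 - p. Setting quantity demanded equal to quantity supplied, 840 - p = 6p - 350, gives p* = 170 and q* = 670.
The floor of 593 is above the equilibrium price 170, so it binds.
At p = 593: qd = 840 - 593 = 247 and qs = 6·593 - 350 = 3208.
Quantity traded falls to 247. At q = 247 the demand price is 840 - 247 = 593 and the supply price is (350 + 247)/6 = 99.5.
Deadweight loss = ½ · (593 - 99.5) · (670 - 247) = ½ · 493.5 · 423 = 104375.25.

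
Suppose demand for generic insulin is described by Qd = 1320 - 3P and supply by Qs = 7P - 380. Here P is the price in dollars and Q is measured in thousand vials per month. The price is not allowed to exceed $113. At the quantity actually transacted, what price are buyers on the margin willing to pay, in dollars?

Setting quantity demanded equal to quantity supplied, 1320 - 3P = 7P - 380, gives P* = 170 and Q* = 810.
The ceiling of 113 is below the equilibrium price 170, so it binds.
At P = 113: Qd = 1320 - 3·113 = 981 and Qs = 7·113 - 380 = 411.
Only 411 units reach the market. On the demand curve, the marginal buyer's willingness to pay at Q = 411 is (1320 - 411)/3 = 303.

303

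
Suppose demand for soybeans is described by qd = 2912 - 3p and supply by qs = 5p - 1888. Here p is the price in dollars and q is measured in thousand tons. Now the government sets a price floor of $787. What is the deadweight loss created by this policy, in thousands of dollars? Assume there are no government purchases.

Without the control the market clears where 2912 - 3p = 5p - 1888, i.e. p* = 600 and q* = 1112.
Since 787 > 600, the floor is binding.
At p = 787: qd = 2912 - 3·787 = 551 and qs = 5·787 - 1888 = 2047.
Quantity traded falls to 551. At q = 551 the demand price is (2912 - 551)/3 = 787 and the supply price is (1888 + 551)/5 = 487.8.
Deadweight loss = ½ · (787 - 487.8) · (1112 - 551) = ½ · 299.2 · 561 = 83925.6.

83925.6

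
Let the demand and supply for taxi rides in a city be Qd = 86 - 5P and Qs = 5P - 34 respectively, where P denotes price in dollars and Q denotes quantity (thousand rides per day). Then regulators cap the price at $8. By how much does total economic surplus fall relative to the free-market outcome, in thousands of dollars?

Setting quantity demanded equal to quantity supplied, 86 - 5P = 5P - 34, gives P* = 12 and Q* = 26.
The ceiling of 8 is below the equilibrium price 12, so it binds.
At P = 8: Qd = 86 - 5·8 = 46 and Qs = 5·8 - 34 = 6.
Quantity traded falls to 6. At Q = 6 the demand price is (86 - 6)/5 = 16 and the supply price is (34 + 6)/5 = 8.
Deadweight loss = ½ · (16 - 8) · (26 - 6) = ½ · 8 · 20 = 80.

80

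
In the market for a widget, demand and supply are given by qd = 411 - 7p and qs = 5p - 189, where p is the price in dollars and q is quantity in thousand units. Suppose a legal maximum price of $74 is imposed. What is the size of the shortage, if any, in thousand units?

0

Setting quantity demanded equal to quantity supplied, 411 - 7p = 5p - 189, gives p* = 50 and q* = 61.
Since 74 is above p* = 50, the ceiling does not bind and the free-market outcome prevails.
Since the control does not bind, there is no shortage.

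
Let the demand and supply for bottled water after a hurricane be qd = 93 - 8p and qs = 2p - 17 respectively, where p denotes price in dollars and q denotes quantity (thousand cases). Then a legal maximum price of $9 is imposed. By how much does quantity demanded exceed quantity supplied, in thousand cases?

Equilibrium: 93 - 8p = 2p - 17, so 110 = 10p and p* = 11, q* = 5.
Since 9 < 11, the ceiling is binding.
At p = 9: qd = 93 - 8·9 = 21 and qs = 2·9 - 17 = 1.
Shortage = qd - qs = 21 - 1 = 20.

20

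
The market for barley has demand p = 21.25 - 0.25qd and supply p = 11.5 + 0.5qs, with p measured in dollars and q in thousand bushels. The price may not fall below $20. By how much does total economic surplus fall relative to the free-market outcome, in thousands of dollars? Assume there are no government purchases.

Rearranging demand gives qd = 85 - 4p; rearranging supply gives qs = 2p - 23. Setting quantity demanded equal to quantity supplied, 85 - 4p = 2p - 23, gives p* = 18 and q* = 13.
Since 20 > 18, the floor is binding.
At p = 20: qd = 85 - 4·20 = 5 and qs = 2·20 - 23 = 17.
Quantity traded falls to 5. At q = 5 the demand price is (85 - 5)/4 = 20 and the supply price is (23 + 5)/2 = 14.
Deadweight loss = ½ · (20 - 14) · (13 - 5) = ½ · 6 · 8 = 24.

24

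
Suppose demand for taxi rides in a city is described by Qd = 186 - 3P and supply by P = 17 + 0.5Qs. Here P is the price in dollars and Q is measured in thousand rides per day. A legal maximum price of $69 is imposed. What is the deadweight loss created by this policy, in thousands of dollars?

0

Rearranging supply gives Qs = 2P - 34. Without the control the market clears where 186 - 3P = 2P - 34, i.e. P* = 44 and Q* = 54.
The ceiling of 69 is above the equilibrium price 44, so it is not binding; the market clears at P* = 44, Q* = 54.
Since the control does not bind, no trades are prevented and deadweight loss is zero.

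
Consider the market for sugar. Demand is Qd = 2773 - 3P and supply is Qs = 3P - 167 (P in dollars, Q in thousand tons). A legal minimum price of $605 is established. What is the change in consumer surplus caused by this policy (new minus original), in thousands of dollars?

-130007.5

In a free market, 2773 - 3P = 3P - 167 gives the equilibrium P* = 490, Q* = 1303.
The floor of 605 is above the equilibrium price 490, so it binds.
At P = 605: Qd = 2773 - 3·605 = 958 and Qs = 3·605 - 167 = 1648.
Consumer surplus without the control is ½ · (2773/3 - 490) · 1303 = 1697809/6.
With the floor, consumers buy 958 units at 605, so CS = ½ · (2773/3 - 605) · 958 = 458882/3.
Change in consumer surplus = 458882/3 - 1697809/6 = -130007.5.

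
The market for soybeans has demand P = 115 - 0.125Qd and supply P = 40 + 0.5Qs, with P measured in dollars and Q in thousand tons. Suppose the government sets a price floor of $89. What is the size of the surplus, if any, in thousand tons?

Rearranging demand gives Qd = 920 - 8P; rearranging supply gives Qs = 2P - 80. In a free market, 920 - 8P = 2P - 80 gives the equilibrium P* = 100, Q* = 120.
Since 89 is below P* = 100, the floor does not bind and the free-market outcome prevails.
Since the control does not bind, there is no surplus.

0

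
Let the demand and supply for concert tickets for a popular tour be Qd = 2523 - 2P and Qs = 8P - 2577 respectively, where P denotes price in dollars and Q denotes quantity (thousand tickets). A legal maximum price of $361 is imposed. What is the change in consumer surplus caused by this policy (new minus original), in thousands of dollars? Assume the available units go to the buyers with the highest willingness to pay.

Equilibrium: 2523 - 2P = 8P - 2577, so 5100 = 10P and P* = 510, Q* = 1503.
Since 361 < 510, the ceiling is binding.
At P = 361: Qd = 2523 - 2·361 = 1801 and Qs = 8·361 - 2577 = 311.
Consumer surplus without the control is ½ · (1261.5 - 510) · 1503 = 564752.25.
With the ceiling, 311 units are sold at 361 (assume they go to the highest-value buyers). The demand price at Q = 311 is 1106, so CS = ½ · [(1261.5 - 361) + (1106 - 361)] · 311 = 255875.25.
Change in consumer surplus = 255875.25 - 564752.25 = -308877.

-308877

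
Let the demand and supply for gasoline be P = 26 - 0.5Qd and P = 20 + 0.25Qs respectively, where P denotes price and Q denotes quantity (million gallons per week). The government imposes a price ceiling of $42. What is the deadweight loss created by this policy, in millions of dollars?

Rearranging demand gives Qd = 52 - 2P; rearranging supply gives Qs = 4P - 80. In a free market, 52 - 2P = 4P - 80 gives the equilibrium P* = 22, Q* = 8.
Since 42 is above P* = 22, the ceiling does not bind and the free-market outcome prevails.
Since the control does not bind, no trades are prevented and deadweight loss is zero.

0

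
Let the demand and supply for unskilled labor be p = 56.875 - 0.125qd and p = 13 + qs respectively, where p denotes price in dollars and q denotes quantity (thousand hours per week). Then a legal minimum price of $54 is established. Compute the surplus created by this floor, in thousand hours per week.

Rearranging demand gives qd = 455 - 8p; rearranging supply gives qs = p - 13. In a free market, 455 - 8p = p - 13 gives the equilibrium p* = 52, q* = 39.
The floor of 54 is above the equilibrium price 52, so it binds.
At p = 54: qd = 455 - 8·54 = 23 and qs = 54 - 13 = 41.
Surplus = qs - qd = 41 - 23 = 18.

18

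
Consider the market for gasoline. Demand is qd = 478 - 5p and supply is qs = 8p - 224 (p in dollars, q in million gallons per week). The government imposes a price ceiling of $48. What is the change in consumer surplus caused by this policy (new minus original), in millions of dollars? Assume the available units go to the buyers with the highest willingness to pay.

Setting quantity demanded equal to quantity supplied, 478 - 5p = 8p - 224, gives p* = 54 and q* = 208.
Since 48 < 54, the ceiling is binding.
At p = 48: qd = 478 - 5·48 = 238 and qs = 8·48 - 224 = 160.
Consumer surplus without the control is ½ · (95.6 - 54) · 208 = 4326.4.
With the ceiling, 160 units are sold at 48 (assume they go to the highest-value buyers). The demand price at q = 160 is 63.6, so CS = ½ · [(95.6 - 48) + (63.6 - 48)] · 160 = 5056.
Change in consumer surplus = 5056 - 4326.4 = 729.6.

729.6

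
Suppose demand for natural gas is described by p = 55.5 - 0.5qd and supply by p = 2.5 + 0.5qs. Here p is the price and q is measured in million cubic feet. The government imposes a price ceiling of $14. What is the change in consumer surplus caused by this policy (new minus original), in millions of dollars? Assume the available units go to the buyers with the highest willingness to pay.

Rearranging demand gives qd = 111 - 2p; rearranging supply gives qs = 2p - 5. Setting quantity demanded equal to quantity supplied, 111 - 2p = 2p - 5, gives p* = 29 and q* = 53.
Since 14 < 29, the ceiling is binding.
At p = 14: qd = 111 - 2·14 = 83 and qs = 2·14 - 5 = 23.
Consumer surplus without the control is ½ · (55.5 - 29) · 53 = 702.25.
With the ceiling, 23 units are sold at 14 (assume they go to the highest-value buyers). The demand price at q = 23 is 44, so CS = ½ · [(55.5 - 14) + (44 - 14)] · 23 = 822.25.
Change in consumer surplus = 822.25 - 702.25 = 120.

120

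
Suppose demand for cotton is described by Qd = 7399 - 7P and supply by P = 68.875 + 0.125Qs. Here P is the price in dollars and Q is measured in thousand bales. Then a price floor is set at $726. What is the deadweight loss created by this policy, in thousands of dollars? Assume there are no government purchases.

252105

Rearranging supply gives Qs = 8P - 551. Without the control the market clears where 7399 - 7P = 8P - 551, i.e. P* = 530 and Q* = 3689.
The floor of 726 is above the equilibrium price 530, so it binds.
At P = 726: Qd = 7399 - 7·726 = 2317 and Qs = 8·726 - 551 = 5257.
Quantity traded falls to 2317. At Q = 2317 the demand price is (7399 - 2317)/7 = 726 and the supply price is (551 + 2317)/8 = 358.5.
Deadweight loss = ½ · (726 - 358.5) · (3689 - 2317) = ½ · 367.5 · 1372 = 252105.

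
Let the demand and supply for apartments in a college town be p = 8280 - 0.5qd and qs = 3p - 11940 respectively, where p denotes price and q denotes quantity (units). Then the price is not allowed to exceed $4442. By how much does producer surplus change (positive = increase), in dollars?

-4117434

Rearranging demand gives qd = 16560 - 2p. Equilibrium: 16560 - 2p = 3p - 11940, so 28500 = 5p and p* = 5700, q* = 5160.
The ceiling of 4442 is below the equilibrium price 5700, so it binds.
At p = 4442: qd = 16560 - 2·4442 = 7676 and qs = 3·4442 - 11940 = 1386.
Producer surplus without the control is ½ · (5700 - 3980) · 5160 = 4437600.
With the ceiling, producers sell 1386 units at 4442, so PS = ½ · (4442 - 3980) · 1386 = 320166.
Change in producer surplus = 320166 - 4437600 = -4117434.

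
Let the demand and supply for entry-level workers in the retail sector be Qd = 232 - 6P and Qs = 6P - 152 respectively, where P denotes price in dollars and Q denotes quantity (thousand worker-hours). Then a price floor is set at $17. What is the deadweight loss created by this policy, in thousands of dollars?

Without the control the market clears where 232 - 6P = 6P - 152, i.e. P* = 32 and Q* = 40.
Since 17 is below P* = 32, the floor does not bind and the free-market outcome prevails.
Since the control does not bind, no trades are prevented and deadweight loss is zero.

0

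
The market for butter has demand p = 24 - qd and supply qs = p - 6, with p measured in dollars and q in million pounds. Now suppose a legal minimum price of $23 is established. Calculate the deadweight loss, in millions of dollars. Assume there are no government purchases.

Rearranging demand gives qd = 24 - p. In a free market, 24 - p = p - 6 gives the equilibrium p* = 15, q* = 9.
The floor of 23 is above the equilibrium price 15, so it binds.
At p = 23: qd = 24 - 23 = 1 and qs = 23 - 6 = 17.
Quantity traded falls to 1. At q = 1 the demand price is 24 - 1 = 23 and the supply price is 6 + 1 = 7.
Deadweight loss = ½ · (23 - 7) · (9 - 1) = ½ · 16 · 8 = 64.

64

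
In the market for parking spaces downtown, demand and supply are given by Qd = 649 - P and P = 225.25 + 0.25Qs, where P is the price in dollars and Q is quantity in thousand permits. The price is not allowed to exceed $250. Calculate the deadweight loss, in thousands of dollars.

Rearranging supply gives Qs = 4P - 901. Setting quantity demanded equal to quantity supplied, 649 - P = 4P - 901, gives P* = 310 and Q* = 339.
The ceiling of 250 is below the equilibrium price 310, so it binds.
At P = 250: Qd = 649 - 250 = 399 and Qs = 4·250 - 901 = 99.
Quantity traded falls to 99. At Q = 99 the demand price is 649 - 99 = 550 and the supply price is (901 + 99)/4 = 250.
Deadweight loss = ½ · (550 - 250) · (339 - 99) = ½ · 300 · 240 = 36000.

36000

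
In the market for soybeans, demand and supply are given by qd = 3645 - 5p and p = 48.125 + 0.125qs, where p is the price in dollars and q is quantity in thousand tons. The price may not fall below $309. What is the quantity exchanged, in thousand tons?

Rearranging supply gives qs = 8p - 385. Setting quantity demanded equal to quantity supplied, 3645 - 5p = 8p - 385, gives p* = 310 and q* = 2095.
The floor of 309 is below the equilibrium price 310, so it is not binding; the market clears at p* = 310, q* = 2095.

2095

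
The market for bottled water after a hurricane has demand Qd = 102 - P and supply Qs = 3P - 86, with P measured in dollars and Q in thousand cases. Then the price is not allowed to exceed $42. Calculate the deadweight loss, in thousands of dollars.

150

Without the control the market clears where 102 - P = 3P - 86, i.e. P* = 47 and Q* = 55.
Because the ceiling (42) lies below the market-clearing price, it is binding.
At P = 42: Qd = 102 - 42 = 60 and Qs = 3·42 - 86 = 40.
Quantity traded falls to 40. At Q = 40 the demand price is 102 - 40 = 62 and the supply price is (86 + 40)/3 = 42.
Deadweight loss = ½ · (62 - 42) · (55 - 40) = ½ · 20 · 15 = 150.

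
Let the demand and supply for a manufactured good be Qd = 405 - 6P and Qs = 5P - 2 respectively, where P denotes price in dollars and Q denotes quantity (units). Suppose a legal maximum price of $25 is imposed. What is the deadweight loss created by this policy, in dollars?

660

Setting quantity demanded equal to quantity supplied, 405 - 6P = 5P - 2, gives P* = 37 and Q* = 183.
The ceiling of 25 is below the equilibrium price 37, so it binds.
At P = 25: Qd = 405 - 6·25 = 255 and Qs = 5·25 - 2 = 123.
Quantity traded falls to 123. At Q = 123 the demand price is (405 - 123)/6 = 47 and the supply price is (2 + 123)/5 = 25.
Deadweight loss = ½ · (47 - 25) · (183 - 123) = ½ · 22 · 60 = 660.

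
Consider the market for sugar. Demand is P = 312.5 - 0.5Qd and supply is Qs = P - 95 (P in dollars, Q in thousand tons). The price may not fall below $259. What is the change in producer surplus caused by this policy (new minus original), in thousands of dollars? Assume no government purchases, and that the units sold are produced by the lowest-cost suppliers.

Rearranging demand gives Qd = 625 - 2P. Setting quantity demanded equal to quantity supplied, 625 - 2P = P - 95, gives P* = 240 and Q* = 145.
Because the floor (259) lies above the market-clearing price, it is binding.
At P = 259: Qd = 625 - 2·259 = 107 and Qs = 259 - 95 = 164.
Producer surplus without the control is ½ · (240 - 95) · 145 = 10512.5.
With the floor, 107 units are sold at 259. The supply price at Q = 107 is 202, so PS = ½ · [(259 - 95) + (259 - 202)] · 107 = 11823.5.
Change in producer surplus = 11823.5 - 10512.5 = 1311.

1311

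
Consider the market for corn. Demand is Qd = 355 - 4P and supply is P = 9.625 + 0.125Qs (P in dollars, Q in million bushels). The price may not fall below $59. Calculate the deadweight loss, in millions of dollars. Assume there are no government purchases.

Rearranging supply gives Qs = 8P - 77. In a free market, 355 - 4P = 8P - 77 gives the equilibrium P* = 36, Q* = 211.
Since 59 > 36, the floor is binding.
At P = 59: Qd = 355 - 4·59 = 119 and Qs = 8·59 - 77 = 395.
Quantity traded falls to 119. At Q = 119 the demand price is (355 - 119)/4 = 59 and the supply price is (77 + 119)/8 = 24.5.
Deadweight loss = ½ · (59 - 24.5) · (211 - 119) = ½ · 34.5 · 92 = 1587.

1587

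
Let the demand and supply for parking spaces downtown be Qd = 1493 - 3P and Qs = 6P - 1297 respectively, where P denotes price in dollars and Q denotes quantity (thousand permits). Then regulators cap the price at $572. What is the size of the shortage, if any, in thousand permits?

0

Without the control the market clears where 1493 - 3P = 6P - 1297, i.e. P* = 310 and Q* = 563.
The ceiling of 572 is above the equilibrium price 310, so it is not binding; the market clears at P* = 310, Q* = 563.
Since the control does not bind, there is no shortage.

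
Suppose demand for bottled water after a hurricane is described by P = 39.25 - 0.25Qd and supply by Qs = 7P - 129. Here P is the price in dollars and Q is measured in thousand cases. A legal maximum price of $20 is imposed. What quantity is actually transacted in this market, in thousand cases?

11

Rearranging demand gives Qd = 157 - 4P. Equilibrium: 157 - 4P = 7P - 129, so 286 = 11P and P* = 26, Q* = 53.
The ceiling of 20 is below the equilibrium price 26, so it binds.
At P = 20: Qd = 157 - 4·20 = 77 and Qs = 7·20 - 129 = 11.
The quantity actually transacted is the short side, supply: 11.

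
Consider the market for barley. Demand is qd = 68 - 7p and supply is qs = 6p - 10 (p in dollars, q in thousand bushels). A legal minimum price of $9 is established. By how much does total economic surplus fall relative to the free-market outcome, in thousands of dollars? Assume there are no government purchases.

68.25

Without the control the market clears where 68 - 7p = 6p - 10, i.e. p* = 6 and q* = 26.
Because the floor (9) lies above the market-clearing price, it is binding.
At p = 9: qd = 68 - 7·9 = 5 and qs = 6·9 - 10 = 44.
Quantity traded falls to 5. At q = 5 the demand price is (68 - 5)/7 = 9 and the supply price is (10 + 5)/6 = 2.5.
Deadweight loss = ½ · (9 - 2.5) · (26 - 5) = ½ · 6.5 · 21 = 68.25.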